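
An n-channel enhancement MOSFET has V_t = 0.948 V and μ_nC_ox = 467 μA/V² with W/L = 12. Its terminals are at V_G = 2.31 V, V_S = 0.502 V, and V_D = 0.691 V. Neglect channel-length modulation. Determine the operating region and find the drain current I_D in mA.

V_GS = V_G − V_S = 2.31 − 0.502 = 1.81 V; V_DS = V_D − V_S = 0.691 − 0.502 = 0.189 V.
k_n = μ_nC_ox · (W/L) = 5.604 mA/V².
V_ov = V_GS − V_t = 1.81 − 0.948 = 0.86 V.
Since V_DS = 0.189 V < V_ov = 0.86 V, the device is in the triode region.
I_D = k_n [V_ov · V_DS − ½ V_DS²] = 5.604 × [0.86 × 0.189 − 0.5 × 0.189²] = 0.811 mA.

Triode; I_D = 0.811 mA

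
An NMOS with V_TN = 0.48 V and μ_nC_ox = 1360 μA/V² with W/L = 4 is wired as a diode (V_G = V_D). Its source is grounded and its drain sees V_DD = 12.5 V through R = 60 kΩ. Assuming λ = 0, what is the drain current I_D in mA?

I_D = 0.196 mA

With gate tied to drain, V_GS = V_DS ≥ V_GS − V_TN, so the device is in saturation.
k_n = μ_nC_ox · (W/L) = 5.44 mA/V².
KCL at the drain: ½ k_n (V_GS − V_TN)² = (V_DD − V_GS)/R.
Let x = V_GS − 0.48. Then 163 x² + x − 12.02 = 0, giving x = 0.268 V (positive root), so V_GS = 0.748 V.
I_D = (V_DD − V_GS)/R = (12.5 − 0.748) / 60 = 0.196 mA.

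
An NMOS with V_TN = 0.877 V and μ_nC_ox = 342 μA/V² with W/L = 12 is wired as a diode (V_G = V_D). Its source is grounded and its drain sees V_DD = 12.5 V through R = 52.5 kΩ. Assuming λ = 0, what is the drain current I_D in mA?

I_D = 0.215 mA

With gate tied to drain, V_GS = V_DS ≥ V_GS − V_TN, so the device is in saturation.
k_n = μ_nC_ox · (W/L) = 4.104 mA/V².
KCL at the drain: ½ k_n (V_GS − V_TN)² = (V_DD − V_GS)/R.
Let x = V_GS − 0.877. Then 108 x² + x − 11.62 = 0, giving x = 0.324 V (positive root), so V_GS = 1.2 V.
I_D = (V_DD − V_GS)/R = (12.5 − 1.2) / 52.5 = 0.215 mA.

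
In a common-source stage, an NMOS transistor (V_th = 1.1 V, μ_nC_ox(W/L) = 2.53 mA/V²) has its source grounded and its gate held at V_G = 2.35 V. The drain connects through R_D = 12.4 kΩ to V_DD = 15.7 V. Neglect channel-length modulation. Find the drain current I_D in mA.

V_GS = V_G = 2.35 V, so V_ov = 2.35 − 1.1 = 1.25 V.
Assume saturation: I_D = ½ k_n V_ov² = 0.5 × 2.53 × 1.25² = 1.98 mA, giving V_DS = V_DD − I_D R_D = 15.7 − 1.98 × 12.4 = -8.81 V.
But -8.81 V < V_ov = 1.25 V, so the device is actually in triode.
In triode I_D = k_n[V_ov V_DS − ½ V_DS²] and I_D = (V_DD − V_DS)/R_D. Equating: 15.7 V_DS² − 40.22 V_DS + 15.7 = 0, giving V_DS = 0.48 V (the root below V_ov).
I_D = (15.7 − 0.48) / 12.4 = 1.23 mA.

I_D = 1.23 mA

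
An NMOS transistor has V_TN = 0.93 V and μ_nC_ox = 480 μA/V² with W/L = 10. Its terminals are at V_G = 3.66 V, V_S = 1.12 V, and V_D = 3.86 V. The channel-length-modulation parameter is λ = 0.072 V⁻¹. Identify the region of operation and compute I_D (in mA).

V_GS = V_G − V_S = 3.66 − 1.12 = 2.54 V; V_DS = V_D − V_S = 3.86 − 1.12 = 2.74 V.
k_n = μ_nC_ox · (W/L) = 4.8 mA/V².
V_ov = V_GS − V_TN = 2.54 − 0.93 = 1.61 V.
Since V_DS = 2.74 V ≥ V_ov = 1.61 V, the device is in saturation.
I_D = ½ k_n V_ov² (1 + λ V_DS) = 0.5 × 4.8 × 1.61² × (1 + 0.072 × 2.74) = 7.45 mA.

Saturation; I_D = 7.45 mA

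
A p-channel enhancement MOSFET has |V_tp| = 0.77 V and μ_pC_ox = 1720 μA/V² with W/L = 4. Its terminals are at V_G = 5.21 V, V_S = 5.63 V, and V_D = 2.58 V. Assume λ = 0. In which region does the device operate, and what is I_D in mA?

V_SG = V_S − V_G = 5.63 − 5.21 = 0.42 V; V_SD = V_S − V_D = 5.63 − 2.58 = 3.05 V.
V_SG = 0.42 V < |V_tp| = 0.77 V, so the transistor is in cutoff.

Cutoff; I_D = 0 mA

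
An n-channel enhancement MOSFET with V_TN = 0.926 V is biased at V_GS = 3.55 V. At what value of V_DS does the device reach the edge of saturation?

V_DS,sat = 2.62 V

The boundary between triode and saturation is V_DS = V_GS − V_TN = V_ov.
V_ov = 3.55 − 0.926 = 2.62 V.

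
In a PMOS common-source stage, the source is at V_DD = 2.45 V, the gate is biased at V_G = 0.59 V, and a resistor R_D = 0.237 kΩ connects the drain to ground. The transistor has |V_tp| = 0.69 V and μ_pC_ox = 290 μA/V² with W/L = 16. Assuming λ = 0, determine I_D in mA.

I_D = 3.18 mA

V_SG = V_DD − V_G = 2.45 − 0.59 = 1.86 V, so V_ov = 1.86 − 0.69 = 1.17 V.
k_p = μ_pC_ox · (W/L) = 4.64 mA/V².
Assume saturation: I_D = ½ k_p V_ov² = 0.5 × 4.64 × 1.17² = 3.18 mA, giving V_SD = V_DD − I_D R_D = 2.45 − 3.18 × 0.237 = 1.7 V.
V_SD = 1.7 V ≥ V_ov = 1.17 V, confirming saturation.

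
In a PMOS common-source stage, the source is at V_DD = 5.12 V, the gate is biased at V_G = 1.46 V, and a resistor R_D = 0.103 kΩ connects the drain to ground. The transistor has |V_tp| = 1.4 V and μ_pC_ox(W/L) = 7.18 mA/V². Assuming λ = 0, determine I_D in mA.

I_D = 18.3 mA

V_SG = V_DD − V_G = 5.12 − 1.46 = 3.66 V, so V_ov = 3.66 − 1.4 = 2.26 V.
Assume saturation: I_D = ½ k_p V_ov² = 0.5 × 7.18 × 2.26² = 18.3 mA, giving V_SD = V_DD − I_D R_D = 5.12 − 18.3 × 0.103 = 3.23 V.
V_SD = 3.23 V ≥ V_ov = 2.26 V, confirming saturation.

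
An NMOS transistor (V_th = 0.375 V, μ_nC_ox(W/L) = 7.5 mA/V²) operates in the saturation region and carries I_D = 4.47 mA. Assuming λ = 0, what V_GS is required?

In saturation I_D = ½ k_n (V_GS − V_th)², so V_GS − V_th = √(2 I_D / k_n) = √(2 × 4.47 / 7.5) = 1.09 V.
V_GS = 0.375 + 1.09 = 1.47 V.

V_GS = 1.47 V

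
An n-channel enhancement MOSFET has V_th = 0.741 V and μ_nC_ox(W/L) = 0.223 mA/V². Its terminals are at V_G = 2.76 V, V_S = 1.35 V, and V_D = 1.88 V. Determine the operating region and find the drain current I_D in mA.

V_GS = V_G − V_S = 2.76 − 1.35 = 1.41 V; V_DS = V_D − V_S = 1.88 − 1.35 = 0.53 V.
V_ov = V_GS − V_th = 1.41 − 0.741 = 0.669 V.
Since V_DS = 0.53 V < V_ov = 0.669 V, the device is in the triode region.
I_D = k_n [V_ov · V_DS − ½ V_DS²] = 0.223 × [0.669 × 0.53 − 0.5 × 0.53²] = 0.0477 mA.

Triode; I_D = 0.0477 mA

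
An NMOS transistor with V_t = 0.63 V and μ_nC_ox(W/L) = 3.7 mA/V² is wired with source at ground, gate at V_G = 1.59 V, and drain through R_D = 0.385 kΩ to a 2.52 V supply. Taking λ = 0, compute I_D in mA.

I_D = 1.70 mA

V_GS = V_G = 1.59 V, so V_ov = 1.59 − 0.63 = 0.96 V.
Assume saturation: I_D = ½ k_n V_ov² = 0.5 × 3.7 × 0.96² = 1.7 mA, giving V_DS = V_DD − I_D R_D = 2.52 − 1.7 × 0.385 = 1.86 V.
V_DS = 1.86 V ≥ V_ov = 0.96 V, confirming saturation.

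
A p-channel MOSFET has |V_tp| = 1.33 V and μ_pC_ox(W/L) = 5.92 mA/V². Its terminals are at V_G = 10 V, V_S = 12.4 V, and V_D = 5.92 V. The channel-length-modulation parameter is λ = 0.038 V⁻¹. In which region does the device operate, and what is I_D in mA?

V_SG = V_S − V_G = 12.4 − 10 = 2.4 V; V_SD = V_S − V_D = 12.4 − 5.92 = 6.48 V.
V_ov = V_SG − |V_tp| = 2.4 − 1.33 = 1.07 V.
Since V_SD = 6.48 V ≥ V_ov = 1.07 V, the device is in saturation.
I_D = ½ k_p V_ov² (1 + λ V_SD) = 0.5 × 5.92 × 1.07² × (1 + 0.038 × 6.48) = 4.22 mA.

Saturation; I_D = 4.22 mA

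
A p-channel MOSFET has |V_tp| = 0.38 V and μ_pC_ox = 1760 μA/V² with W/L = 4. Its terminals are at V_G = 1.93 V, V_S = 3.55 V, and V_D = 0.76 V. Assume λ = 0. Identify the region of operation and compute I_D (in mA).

V_SG = V_S − V_G = 3.55 − 1.93 = 1.62 V; V_SD = V_S − V_D = 3.55 − 0.76 = 2.79 V.
k_p = μ_pC_ox · (W/L) = 7.04 mA/V².
V_ov = V_SG − |V_tp| = 1.62 − 0.38 = 1.24 V.
Since V_SD = 2.79 V ≥ V_ov = 1.24 V, the device is in saturation.
I_D = ½ k_p V_ov² = 0.5 × 7.04 × 1.24² = 5.41 mA.

Saturation; I_D = 5.41 mA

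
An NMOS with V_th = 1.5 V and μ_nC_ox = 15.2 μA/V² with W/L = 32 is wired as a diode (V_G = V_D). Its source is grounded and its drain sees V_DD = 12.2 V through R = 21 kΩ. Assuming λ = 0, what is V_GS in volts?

With gate tied to drain, V_GS = V_DS ≥ V_GS − V_th, so the device is in saturation.
k_n = μ_nC_ox · (W/L) = 0.4864 mA/V².
KCL at the drain: ½ k_n (V_GS − V_th)² = (V_DD − V_GS)/R.
Let x = V_GS − 1.5. Then 5.11 x² + x − 10.7 = 0, giving x = 1.35 V (positive root), so V_GS = 2.85 V.
I_D = (V_DD − V_GS)/R = (12.2 − 2.85) / 21 = 0.445 mA.

V_GS = 2.85 V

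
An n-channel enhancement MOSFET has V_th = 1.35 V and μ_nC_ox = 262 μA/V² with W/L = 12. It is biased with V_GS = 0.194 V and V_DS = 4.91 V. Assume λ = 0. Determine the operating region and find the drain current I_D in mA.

V_GS = 0.194 V < V_th = 1.35 V, so the transistor is in cutoff.

Cutoff; I_D = 0 mA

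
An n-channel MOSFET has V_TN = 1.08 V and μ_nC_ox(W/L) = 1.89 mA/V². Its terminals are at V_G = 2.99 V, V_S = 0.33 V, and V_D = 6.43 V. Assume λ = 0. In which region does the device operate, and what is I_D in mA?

V_GS = V_G − V_S = 2.99 − 0.33 = 2.66 V; V_DS = V_D − V_S = 6.43 − 0.33 = 6.1 V.
V_ov = V_GS − V_TN = 2.66 − 1.08 = 1.58 V.
Since V_DS = 6.1 V ≥ V_ov = 1.58 V, the device is in saturation.
I_D = ½ k_n V_ov² = 0.5 × 1.89 × 1.58² = 2.36 mA.

Saturation; I_D = 2.36 mA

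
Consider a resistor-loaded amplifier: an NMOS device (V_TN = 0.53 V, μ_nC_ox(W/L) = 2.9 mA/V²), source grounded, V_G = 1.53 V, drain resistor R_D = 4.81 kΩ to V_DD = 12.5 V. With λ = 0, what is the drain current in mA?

V_GS = V_G = 1.53 V, so V_ov = 1.53 − 0.53 = 1 V.
Assume saturation: I_D = ½ k_n V_ov² = 0.5 × 2.9 × 1² = 1.45 mA, giving V_DS = V_DD − I_D R_D = 12.5 − 1.45 × 4.81 = 5.53 V.
V_DS = 5.53 V ≥ V_ov = 1 V, confirming saturation.

I_D = 1.45 mA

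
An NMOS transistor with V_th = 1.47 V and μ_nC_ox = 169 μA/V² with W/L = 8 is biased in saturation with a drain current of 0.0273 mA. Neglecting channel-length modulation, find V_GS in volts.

k_n = μ_nC_ox · (W/L) = 1.352 mA/V².
In saturation I_D = ½ k_n (V_GS − V_th)², so V_GS − V_th = √(2 I_D / k_n) = √(2 × 0.0273 / 1.352) = 0.201 V.
V_GS = 1.47 + 0.201 = 1.67 V.

V_GS = 1.67 V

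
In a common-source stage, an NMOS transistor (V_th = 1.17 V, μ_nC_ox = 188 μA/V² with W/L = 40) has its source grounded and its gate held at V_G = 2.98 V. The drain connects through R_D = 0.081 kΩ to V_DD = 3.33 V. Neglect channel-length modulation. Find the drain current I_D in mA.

V_GS = V_G = 2.98 V, so V_ov = 2.98 − 1.17 = 1.81 V.
k_n = μ_nC_ox · (W/L) = 7.52 mA/V².
Assume saturation: I_D = ½ k_n V_ov² = 0.5 × 7.52 × 1.81² = 12.3 mA, giving V_DS = V_DD − I_D R_D = 3.33 − 12.3 × 0.081 = 2.33 V.
V_DS = 2.33 V ≥ V_ov = 1.81 V, confirming saturation.

I_D = 12.3 mA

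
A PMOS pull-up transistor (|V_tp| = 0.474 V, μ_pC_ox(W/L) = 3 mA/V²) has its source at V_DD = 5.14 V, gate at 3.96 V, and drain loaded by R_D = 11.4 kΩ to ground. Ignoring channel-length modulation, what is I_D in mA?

V_SG = V_DD − V_G = 5.14 − 3.96 = 1.18 V, so V_ov = 1.18 − 0.474 = 0.706 V.
Assume saturation: I_D = ½ k_p V_ov² = 0.5 × 3 × 0.706² = 0.748 mA, giving V_SD = V_DD − I_D R_D = 5.14 − 0.748 × 11.4 = -3.38 V.
But -3.38 V < V_ov = 0.706 V, so the device is actually in triode.
In triode I_D = k_p[V_ov V_SD − ½ V_SD²] and I_D = (V_DD − V_SD)/R_D. Equating: 17.1 V_SD² − 25.15 V_SD + 5.14 = 0, giving V_SD = 0.245 V (the root below V_ov).
I_D = (5.14 − 0.245) / 11.4 = 0.429 mA.

I_D = 0.429 mA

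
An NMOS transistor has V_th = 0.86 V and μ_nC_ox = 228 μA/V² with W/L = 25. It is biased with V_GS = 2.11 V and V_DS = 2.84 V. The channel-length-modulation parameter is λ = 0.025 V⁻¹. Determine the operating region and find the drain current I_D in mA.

Saturation; I_D = 4.77 mA

k_n = μ_nC_ox · (W/L) = 5.7 mA/V².
V_ov = V_GS − V_th = 2.11 − 0.86 = 1.25 V.
Since V_DS = 2.84 V ≥ V_ov = 1.25 V, the device is in saturation.
I_D = ½ k_n V_ov² (1 + λ V_DS) = 0.5 × 5.7 × 1.25² × (1 + 0.025 × 2.84) = 4.77 mA.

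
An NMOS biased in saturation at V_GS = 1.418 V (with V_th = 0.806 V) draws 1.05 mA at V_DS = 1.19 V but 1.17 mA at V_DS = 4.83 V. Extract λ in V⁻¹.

With V_GS fixed, I_D ∝ (1 + λ V_DS) in saturation, so I_D2/I_D1 = (1 + λ V_DS2)/(1 + λ V_DS1).
1.17/1.05 = 1.114 = (1 + 4.83 λ)/(1 + 1.19 λ).
Solving: λ (I_D1 V_DS2 − I_D2 V_DS1) = I_D2 − I_D1, so λ = (1.17 − 1.05) / (1.05 × 4.83 − 1.17 × 1.19) = 0.12 / 3.68 = 0.0326 V⁻¹.

λ = 0.0326 V⁻¹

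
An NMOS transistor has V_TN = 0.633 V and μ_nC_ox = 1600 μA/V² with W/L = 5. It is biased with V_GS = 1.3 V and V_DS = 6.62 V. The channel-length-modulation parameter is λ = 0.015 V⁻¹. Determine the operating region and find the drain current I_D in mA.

k_n = μ_nC_ox · (W/L) = 8 mA/V².
V_ov = V_GS − V_TN = 1.3 − 0.633 = 0.667 V.
Since V_DS = 6.62 V ≥ V_ov = 0.667 V, the device is in saturation.
I_D = ½ k_n V_ov² (1 + λ V_DS) = 0.5 × 8 × 0.667² × (1 + 0.015 × 6.62) = 1.96 mA.

Saturation; I_D = 1.96 mA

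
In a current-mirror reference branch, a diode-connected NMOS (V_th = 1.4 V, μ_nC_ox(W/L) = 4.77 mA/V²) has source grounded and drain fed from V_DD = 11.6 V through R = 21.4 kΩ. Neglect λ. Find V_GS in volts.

V_GS = 1.84 V

With gate tied to drain, V_GS = V_DS ≥ V_GS − V_th, so the device is in saturation.
KCL at the drain: ½ k_n (V_GS − V_th)² = (V_DD − V_GS)/R.
Let x = V_GS − 1.4. Then 51 x² + x − 10.2 = 0, giving x = 0.437 V (positive root), so V_GS = 1.84 V.
I_D = (V_DD − V_GS)/R = (11.6 − 1.84) / 21.4 = 0.456 mA.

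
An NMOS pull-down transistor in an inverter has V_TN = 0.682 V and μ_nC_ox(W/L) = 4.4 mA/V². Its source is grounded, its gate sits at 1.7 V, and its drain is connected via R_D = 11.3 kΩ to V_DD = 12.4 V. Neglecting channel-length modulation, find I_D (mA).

V_GS = V_G = 1.7 V, so V_ov = 1.7 − 0.682 = 1.02 V.
Assume saturation: I_D = ½ k_n V_ov² = 0.5 × 4.4 × 1.02² = 2.28 mA, giving V_DS = V_DD − I_D R_D = 12.4 − 2.28 × 11.3 = -13.4 V.
But -13.4 V < V_ov = 1.02 V, so the device is actually in triode.
In triode I_D = k_n[V_ov V_DS − ½ V_DS²] and I_D = (V_DD − V_DS)/R_D. Equating: 24.9 V_DS² − 51.61 V_DS + 12.4 = 0, giving V_DS = 0.277 V (the root below V_ov).
I_D = (12.4 − 0.277) / 11.3 = 1.07 mA.

I_D = 1.07 mA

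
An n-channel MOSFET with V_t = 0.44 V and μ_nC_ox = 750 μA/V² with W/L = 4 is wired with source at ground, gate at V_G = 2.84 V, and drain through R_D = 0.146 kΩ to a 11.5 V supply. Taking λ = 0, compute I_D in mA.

V_GS = V_G = 2.84 V, so V_ov = 2.84 − 0.44 = 2.4 V.
k_n = μ_nC_ox · (W/L) = 3 mA/V².
Assume saturation: I_D = ½ k_n V_ov² = 0.5 × 3 × 2.4² = 8.64 mA, giving V_DS = V_DD − I_D R_D = 11.5 − 8.64 × 0.146 = 10.2 V.
V_DS = 10.2 V ≥ V_ov = 2.4 V, confirming saturation.

I_D = 8.64 mA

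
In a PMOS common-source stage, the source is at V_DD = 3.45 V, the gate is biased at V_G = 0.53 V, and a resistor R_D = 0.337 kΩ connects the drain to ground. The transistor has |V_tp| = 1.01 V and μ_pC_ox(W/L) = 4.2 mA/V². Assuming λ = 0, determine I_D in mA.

I_D = 6.64 mA

V_SG = V_DD − V_G = 3.45 − 0.53 = 2.92 V, so V_ov = 2.92 − 1.01 = 1.91 V.
Assume saturation: I_D = ½ k_p V_ov² = 0.5 × 4.2 × 1.91² = 7.66 mA, giving V_SD = V_DD − I_D R_D = 3.45 − 7.66 × 0.337 = 0.868 V.
But 0.868 V < V_ov = 1.91 V, so the device is actually in triode.
In triode I_D = k_p[V_ov V_SD − ½ V_SD²] and I_D = (V_DD − V_SD)/R_D. Equating: 0.708 V_SD² − 3.703 V_SD + 3.45 = 0, giving V_SD = 1.21 V (the root below V_ov).
I_D = (3.45 − 1.21) / 0.337 = 6.64 mA.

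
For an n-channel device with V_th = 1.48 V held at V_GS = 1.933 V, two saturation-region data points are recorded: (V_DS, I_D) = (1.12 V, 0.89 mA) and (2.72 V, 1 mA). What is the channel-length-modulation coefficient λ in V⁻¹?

λ = 0.0846 V⁻¹

With V_GS fixed, I_D ∝ (1 + λ V_DS) in saturation, so I_D2/I_D1 = (1 + λ V_DS2)/(1 + λ V_DS1).
1/0.89 = 1.124 = (1 + 2.72 λ)/(1 + 1.12 λ).
Solving: λ (I_D1 V_DS2 − I_D2 V_DS1) = I_D2 − I_D1, so λ = (1 − 0.89) / (0.89 × 2.72 − 1 × 1.12) = 0.11 / 1.3 = 0.0846 V⁻¹.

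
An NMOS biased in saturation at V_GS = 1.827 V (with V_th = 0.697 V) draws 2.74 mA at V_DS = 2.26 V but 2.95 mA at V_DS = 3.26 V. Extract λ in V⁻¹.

With V_GS fixed, I_D ∝ (1 + λ V_DS) in saturation, so I_D2/I_D1 = (1 + λ V_DS2)/(1 + λ V_DS1).
2.95/2.74 = 1.077 = (1 + 3.26 λ)/(1 + 2.26 λ).
Solving: λ (I_D1 V_DS2 − I_D2 V_DS1) = I_D2 − I_D1, so λ = (2.95 − 2.74) / (2.74 × 3.26 − 2.95 × 2.26) = 0.21 / 2.27 = 0.0927 V⁻¹.

λ = 0.0927 V⁻¹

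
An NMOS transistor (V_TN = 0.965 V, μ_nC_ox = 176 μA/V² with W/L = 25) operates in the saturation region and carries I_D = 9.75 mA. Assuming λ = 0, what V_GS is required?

V_GS = 3.07 V

k_n = μ_nC_ox · (W/L) = 4.4 mA/V².
In saturation I_D = ½ k_n (V_GS − V_TN)², so V_GS − V_TN = √(2 I_D / k_n) = √(2 × 9.75 / 4.4) = 2.11 V.
V_GS = 0.965 + 2.11 = 3.07 V.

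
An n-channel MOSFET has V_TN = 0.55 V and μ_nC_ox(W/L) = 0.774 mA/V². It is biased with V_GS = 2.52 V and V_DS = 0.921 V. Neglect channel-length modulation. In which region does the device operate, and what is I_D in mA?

Triode; I_D = 1.08 mA

V_ov = V_GS − V_TN = 2.52 − 0.55 = 1.97 V.
Since V_DS = 0.921 V < V_ov = 1.97 V, the device is in the triode region.
I_D = k_n [V_ov · V_DS − ½ V_DS²] = 0.774 × [1.97 × 0.921 − 0.5 × 0.921²] = 1.08 mA.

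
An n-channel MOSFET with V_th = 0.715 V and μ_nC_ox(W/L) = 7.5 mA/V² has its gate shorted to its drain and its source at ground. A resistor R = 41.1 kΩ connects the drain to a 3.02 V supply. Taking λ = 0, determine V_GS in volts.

V_GS = 0.834 V

With gate tied to drain, V_GS = V_DS ≥ V_GS − V_th, so the device is in saturation.
KCL at the drain: ½ k_n (V_GS − V_th)² = (V_DD − V_GS)/R.
Let x = V_GS − 0.715. Then 154 x² + x − 2.305 = 0, giving x = 0.119 V (positive root), so V_GS = 0.834 V.
I_D = (V_DD − V_GS)/R = (3.02 − 0.834) / 41.1 = 0.0532 mA.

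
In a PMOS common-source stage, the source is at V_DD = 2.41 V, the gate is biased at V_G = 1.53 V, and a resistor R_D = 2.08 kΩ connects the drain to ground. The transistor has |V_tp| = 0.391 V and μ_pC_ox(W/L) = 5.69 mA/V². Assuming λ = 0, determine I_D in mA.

I_D = 0.680 mA

V_SG = V_DD − V_G = 2.41 − 1.53 = 0.88 V, so V_ov = 0.88 − 0.391 = 0.489 V.
Assume saturation: I_D = ½ k_p V_ov² = 0.5 × 5.69 × 0.489² = 0.68 mA, giving V_SD = V_DD − I_D R_D = 2.41 − 0.68 × 2.08 = 0.995 V.
V_SD = 0.995 V ≥ V_ov = 0.489 V, confirming saturation.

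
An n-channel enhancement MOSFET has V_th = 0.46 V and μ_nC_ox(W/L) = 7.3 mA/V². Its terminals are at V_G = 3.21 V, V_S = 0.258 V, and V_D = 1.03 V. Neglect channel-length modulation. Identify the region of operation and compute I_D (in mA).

Triode; I_D = 11.9 mA

V_GS = V_G − V_S = 3.21 − 0.258 = 2.95 V; V_DS = V_D − V_S = 1.03 − 0.258 = 0.772 V.
V_ov = V_GS − V_th = 2.95 − 0.46 = 2.49 V.
Since V_DS = 0.772 V < V_ov = 2.49 V, the device is in the triode region.
I_D = k_n [V_ov · V_DS − ½ V_DS²] = 7.3 × [2.49 × 0.772 − 0.5 × 0.772²] = 11.9 mA.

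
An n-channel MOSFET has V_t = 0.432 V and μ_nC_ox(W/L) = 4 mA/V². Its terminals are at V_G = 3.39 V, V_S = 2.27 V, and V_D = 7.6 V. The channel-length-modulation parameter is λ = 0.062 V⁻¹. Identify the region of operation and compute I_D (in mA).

Saturation; I_D = 1.26 mA

V_GS = V_G − V_S = 3.39 − 2.27 = 1.12 V; V_DS = V_D − V_S = 7.6 − 2.27 = 5.33 V.
V_ov = V_GS − V_t = 1.12 − 0.432 = 0.688 V.
Since V_DS = 5.33 V ≥ V_ov = 0.688 V, the device is in saturation.
I_D = ½ k_n V_ov² (1 + λ V_DS) = 0.5 × 4 × 0.688² × (1 + 0.062 × 5.33) = 1.26 mA.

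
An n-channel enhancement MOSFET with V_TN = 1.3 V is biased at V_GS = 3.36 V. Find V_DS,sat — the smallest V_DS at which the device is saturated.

V_DS,sat = 2.06 V

The boundary between triode and saturation is V_DS = V_GS − V_TN = V_ov.
V_ov = 3.36 − 1.3 = 2.06 V.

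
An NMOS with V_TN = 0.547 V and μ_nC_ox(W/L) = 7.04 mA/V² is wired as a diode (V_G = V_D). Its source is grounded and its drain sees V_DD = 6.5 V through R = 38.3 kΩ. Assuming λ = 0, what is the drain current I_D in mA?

I_D = 0.150 mA

With gate tied to drain, V_GS = V_DS ≥ V_GS − V_TN, so the device is in saturation.
KCL at the drain: ½ k_n (V_GS − V_TN)² = (V_DD − V_GS)/R.
Let x = V_GS − 0.547. Then 135 x² + x − 5.953 = 0, giving x = 0.206 V (positive root), so V_GS = 0.753 V.
I_D = (V_DD − V_GS)/R = (6.5 − 0.753) / 38.3 = 0.15 mA.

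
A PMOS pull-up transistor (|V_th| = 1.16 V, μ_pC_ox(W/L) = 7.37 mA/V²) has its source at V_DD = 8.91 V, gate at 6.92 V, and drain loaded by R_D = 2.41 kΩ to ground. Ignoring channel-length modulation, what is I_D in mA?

I_D = 2.54 mA

V_SG = V_DD − V_G = 8.91 − 6.92 = 1.99 V, so V_ov = 1.99 − 1.16 = 0.83 V.
Assume saturation: I_D = ½ k_p V_ov² = 0.5 × 7.37 × 0.83² = 2.54 mA, giving V_SD = V_DD − I_D R_D = 8.91 − 2.54 × 2.41 = 2.79 V.
V_SD = 2.79 V ≥ V_ov = 0.83 V, confirming saturation.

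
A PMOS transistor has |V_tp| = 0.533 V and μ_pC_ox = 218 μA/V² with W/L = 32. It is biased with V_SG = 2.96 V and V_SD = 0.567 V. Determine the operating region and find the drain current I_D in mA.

k_p = μ_pC_ox · (W/L) = 6.976 mA/V².
V_ov = V_SG − |V_tp| = 2.96 − 0.533 = 2.43 V.
Since V_SD = 0.567 V < V_ov = 2.43 V, the device is in the triode region.
I_D = k_p [V_ov · V_SD − ½ V_SD²] = 6.976 × [2.43 × 0.567 − 0.5 × 0.567²] = 8.48 mA.

Triode; I_D = 8.48 mA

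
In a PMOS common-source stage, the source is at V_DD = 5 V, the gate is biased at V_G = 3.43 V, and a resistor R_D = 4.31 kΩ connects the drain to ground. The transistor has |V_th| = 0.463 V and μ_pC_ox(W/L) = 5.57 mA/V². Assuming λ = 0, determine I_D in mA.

V_SG = V_DD − V_G = 5 − 3.43 = 1.57 V, so V_ov = 1.57 − 0.463 = 1.11 V.
Assume saturation: I_D = ½ k_p V_ov² = 0.5 × 5.57 × 1.11² = 3.41 mA, giving V_SD = V_DD − I_D R_D = 5 − 3.41 × 4.31 = -9.71 V.
But -9.71 V < V_ov = 1.11 V, so the device is actually in triode.
In triode I_D = k_p[V_ov V_SD − ½ V_SD²] and I_D = (V_DD − V_SD)/R_D. Equating: 12 V_SD² − 27.58 V_SD + 5 = 0, giving V_SD = 0.198 V (the root below V_ov).
I_D = (5 − 0.198) / 4.31 = 1.11 mA.

I_D = 1.11 mA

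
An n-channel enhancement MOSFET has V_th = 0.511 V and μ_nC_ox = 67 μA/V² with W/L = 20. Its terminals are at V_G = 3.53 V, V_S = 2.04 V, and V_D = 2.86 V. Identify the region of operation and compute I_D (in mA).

Triode; I_D = 0.625 mA

V_GS = V_G − V_S = 3.53 − 2.04 = 1.49 V; V_DS = V_D − V_S = 2.86 − 2.04 = 0.82 V.
k_n = μ_nC_ox · (W/L) = 1.34 mA/V².
V_ov = V_GS − V_th = 1.49 − 0.511 = 0.979 V.
Since V_DS = 0.82 V < V_ov = 0.979 V, the device is in the triode region.
I_D = k_n [V_ov · V_DS − ½ V_DS²] = 1.34 × [0.979 × 0.82 − 0.5 × 0.82²] = 0.625 mA.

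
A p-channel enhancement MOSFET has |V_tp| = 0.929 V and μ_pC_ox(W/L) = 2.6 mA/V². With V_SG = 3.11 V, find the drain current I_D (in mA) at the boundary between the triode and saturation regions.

At the boundary V_SD = V_ov = V_SG − |V_tp| = 3.11 − 0.929 = 2.18 V.
I_D = ½ k_p V_ov² = 0.5 × 2.6 × 2.18² = 6.18 mA.

I_D = 6.18 mA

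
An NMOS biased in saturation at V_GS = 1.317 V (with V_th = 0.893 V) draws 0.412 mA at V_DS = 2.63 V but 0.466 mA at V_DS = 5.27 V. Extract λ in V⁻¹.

λ = 0.0571 V⁻¹

With V_GS fixed, I_D ∝ (1 + λ V_DS) in saturation, so I_D2/I_D1 = (1 + λ V_DS2)/(1 + λ V_DS1).
0.466/0.412 = 1.131 = (1 + 5.27 λ)/(1 + 2.63 λ).
Solving: λ (I_D1 V_DS2 − I_D2 V_DS1) = I_D2 − I_D1, so λ = (0.466 − 0.412) / (0.412 × 5.27 − 0.466 × 2.63) = 0.054 / 0.946 = 0.0571 V⁻¹.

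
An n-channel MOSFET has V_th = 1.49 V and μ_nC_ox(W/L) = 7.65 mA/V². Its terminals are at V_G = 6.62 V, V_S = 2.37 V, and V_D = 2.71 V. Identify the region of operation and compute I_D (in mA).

Triode; I_D = 6.74 mA

V_GS = V_G − V_S = 6.62 − 2.37 = 4.25 V; V_DS = V_D − V_S = 2.71 − 2.37 = 0.34 V.
V_ov = V_GS − V_th = 4.25 − 1.49 = 2.76 V.
Since V_DS = 0.34 V < V_ov = 2.76 V, the device is in the triode region.
I_D = k_n [V_ov · V_DS − ½ V_DS²] = 7.65 × [2.76 × 0.34 − 0.5 × 0.34²] = 6.74 mA.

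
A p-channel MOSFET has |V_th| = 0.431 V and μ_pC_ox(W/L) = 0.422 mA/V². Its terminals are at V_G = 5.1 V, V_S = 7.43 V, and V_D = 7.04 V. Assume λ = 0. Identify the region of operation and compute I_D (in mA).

Triode; I_D = 0.280 mA

V_SG = V_S − V_G = 7.43 − 5.1 = 2.33 V; V_SD = V_S − V_D = 7.43 − 7.04 = 0.39 V.
V_ov = V_SG − |V_th| = 2.33 − 0.431 = 1.9 V.
Since V_SD = 0.39 V < V_ov = 1.9 V, the device is in the triode region.
I_D = k_p [V_ov · V_SD − ½ V_SD²] = 0.422 × [1.9 × 0.39 − 0.5 × 0.39²] = 0.28 mA.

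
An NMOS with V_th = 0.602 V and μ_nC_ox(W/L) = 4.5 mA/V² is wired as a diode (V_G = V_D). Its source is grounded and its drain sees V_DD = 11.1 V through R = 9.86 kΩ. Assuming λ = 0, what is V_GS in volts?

With gate tied to drain, V_GS = V_DS ≥ V_GS − V_th, so the device is in saturation.
KCL at the drain: ½ k_n (V_GS − V_th)² = (V_DD − V_GS)/R.
Let x = V_GS − 0.602. Then 22.2 x² + x − 10.5 = 0, giving x = 0.666 V (positive root), so V_GS = 1.27 V.
I_D = (V_DD − V_GS)/R = (11.1 − 1.27) / 9.86 = 0.997 mA.

V_GS = 1.27 V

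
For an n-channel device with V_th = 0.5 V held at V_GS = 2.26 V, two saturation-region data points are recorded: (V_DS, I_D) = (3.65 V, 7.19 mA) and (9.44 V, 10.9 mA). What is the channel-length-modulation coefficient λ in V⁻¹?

λ = 0.132 V⁻¹

With V_GS fixed, I_D ∝ (1 + λ V_DS) in saturation, so I_D2/I_D1 = (1 + λ V_DS2)/(1 + λ V_DS1).
10.9/7.19 = 1.516 = (1 + 9.44 λ)/(1 + 3.65 λ).
Solving: λ (I_D1 V_DS2 − I_D2 V_DS1) = I_D2 − I_D1, so λ = (10.9 − 7.19) / (7.19 × 9.44 − 10.9 × 3.65) = 3.71 / 28.1 = 0.132 V⁻¹.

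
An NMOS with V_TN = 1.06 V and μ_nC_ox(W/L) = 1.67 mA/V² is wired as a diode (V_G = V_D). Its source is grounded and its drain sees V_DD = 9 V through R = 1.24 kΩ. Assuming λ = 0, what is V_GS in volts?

With gate tied to drain, V_GS = V_DS ≥ V_GS − V_TN, so the device is in saturation.
KCL at the drain: ½ k_n (V_GS − V_TN)² = (V_DD − V_GS)/R.
Let x = V_GS − 1.06. Then 1.04 x² + x − 7.94 = 0, giving x = 2.33 V (positive root), so V_GS = 3.39 V.
I_D = (V_DD − V_GS)/R = (9 − 3.39) / 1.24 = 4.53 mA.

V_GS = 3.39 V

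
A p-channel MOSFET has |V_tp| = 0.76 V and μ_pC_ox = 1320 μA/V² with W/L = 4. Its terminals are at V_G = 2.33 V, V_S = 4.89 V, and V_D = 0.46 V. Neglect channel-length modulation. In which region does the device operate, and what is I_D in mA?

V_SG = V_S − V_G = 4.89 − 2.33 = 2.56 V; V_SD = V_S − V_D = 4.89 − 0.46 = 4.43 V.
k_p = μ_pC_ox · (W/L) = 5.28 mA/V².
V_ov = V_SG − |V_tp| = 2.56 − 0.76 = 1.8 V.
Since V_SD = 4.43 V ≥ V_ov = 1.8 V, the device is in saturation.
I_D = ½ k_p V_ov² = 0.5 × 5.28 × 1.8² = 8.55 mA.

Saturation; I_D = 8.55 mA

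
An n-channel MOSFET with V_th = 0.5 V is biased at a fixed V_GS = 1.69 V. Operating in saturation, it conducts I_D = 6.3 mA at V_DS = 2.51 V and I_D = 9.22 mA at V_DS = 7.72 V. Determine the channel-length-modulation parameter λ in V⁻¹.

λ = 0.115 V⁻¹

With V_GS fixed, I_D ∝ (1 + λ V_DS) in saturation, so I_D2/I_D1 = (1 + λ V_DS2)/(1 + λ V_DS1).
9.22/6.3 = 1.463 = (1 + 7.72 λ)/(1 + 2.51 λ).
Solving: λ (I_D1 V_DS2 − I_D2 V_DS1) = I_D2 − I_D1, so λ = (9.22 − 6.3) / (6.3 × 7.72 − 9.22 × 2.51) = 2.92 / 25.5 = 0.115 V⁻¹.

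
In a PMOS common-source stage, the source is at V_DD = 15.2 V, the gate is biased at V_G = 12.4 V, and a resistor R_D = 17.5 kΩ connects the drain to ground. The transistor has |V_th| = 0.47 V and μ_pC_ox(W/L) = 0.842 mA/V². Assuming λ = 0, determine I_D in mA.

I_D = 0.841 mA

V_SG = V_DD − V_G = 15.2 − 12.4 = 2.8 V, so V_ov = 2.8 − 0.47 = 2.33 V.
Assume saturation: I_D = ½ k_p V_ov² = 0.5 × 0.842 × 2.33² = 2.29 mA, giving V_SD = V_DD − I_D R_D = 15.2 − 2.29 × 17.5 = -24.8 V.
But -24.8 V < V_ov = 2.33 V, so the device is actually in triode.
In triode I_D = k_p[V_ov V_SD − ½ V_SD²] and I_D = (V_DD − V_SD)/R_D. Equating: 7.37 V_SD² − 35.33 V_SD + 15.2 = 0, giving V_SD = 0.478 V (the root below V_ov).
I_D = (15.2 − 0.478) / 17.5 = 0.841 mA.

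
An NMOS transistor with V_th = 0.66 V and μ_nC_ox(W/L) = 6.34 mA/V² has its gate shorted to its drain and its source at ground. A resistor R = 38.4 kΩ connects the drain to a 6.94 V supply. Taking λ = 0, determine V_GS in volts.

V_GS = 0.883 V

With gate tied to drain, V_GS = V_DS ≥ V_GS − V_th, so the device is in saturation.
KCL at the drain: ½ k_n (V_GS − V_th)² = (V_DD − V_GS)/R.
Let x = V_GS − 0.66. Then 122 x² + x − 6.28 = 0, giving x = 0.223 V (positive root), so V_GS = 0.883 V.
I_D = (V_DD − V_GS)/R = (6.94 − 0.883) / 38.4 = 0.158 mA.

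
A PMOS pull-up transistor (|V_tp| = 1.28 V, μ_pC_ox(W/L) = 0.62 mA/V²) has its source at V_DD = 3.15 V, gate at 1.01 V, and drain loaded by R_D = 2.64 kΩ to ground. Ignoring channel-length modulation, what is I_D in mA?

I_D = 0.229 mA

V_SG = V_DD − V_G = 3.15 − 1.01 = 2.14 V, so V_ov = 2.14 − 1.28 = 0.86 V.
Assume saturation: I_D = ½ k_p V_ov² = 0.5 × 0.62 × 0.86² = 0.229 mA, giving V_SD = V_DD − I_D R_D = 3.15 − 0.229 × 2.64 = 2.54 V.
V_SD = 2.54 V ≥ V_ov = 0.86 V, confirming saturation.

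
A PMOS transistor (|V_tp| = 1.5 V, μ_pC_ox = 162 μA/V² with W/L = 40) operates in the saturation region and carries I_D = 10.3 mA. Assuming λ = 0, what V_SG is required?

k_p = μ_pC_ox · (W/L) = 6.48 mA/V².
In saturation I_D = ½ k_p (V_SG − |V_tp|)², so V_SG − |V_tp| = √(2 I_D / k_p) = √(2 × 10.3 / 6.48) = 1.78 V.
V_SG = 1.5 + 1.78 = 3.28 V.

V_SG = 3.28 V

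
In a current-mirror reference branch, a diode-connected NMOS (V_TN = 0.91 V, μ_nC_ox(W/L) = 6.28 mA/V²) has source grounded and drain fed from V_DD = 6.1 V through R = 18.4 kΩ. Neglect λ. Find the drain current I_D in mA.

I_D = 0.266 mA

With gate tied to drain, V_GS = V_DS ≥ V_GS − V_TN, so the device is in saturation.
KCL at the drain: ½ k_n (V_GS − V_TN)² = (V_DD − V_GS)/R.
Let x = V_GS − 0.91. Then 57.8 x² + x − 5.19 = 0, giving x = 0.291 V (positive root), so V_GS = 1.2 V.
I_D = (V_DD − V_GS)/R = (6.1 − 1.2) / 18.4 = 0.266 mA.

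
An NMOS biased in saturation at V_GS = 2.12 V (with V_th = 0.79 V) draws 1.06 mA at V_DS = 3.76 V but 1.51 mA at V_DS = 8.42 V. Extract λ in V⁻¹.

λ = 0.139 V⁻¹

With V_GS fixed, I_D ∝ (1 + λ V_DS) in saturation, so I_D2/I_D1 = (1 + λ V_DS2)/(1 + λ V_DS1).
1.51/1.06 = 1.425 = (1 + 8.42 λ)/(1 + 3.76 λ).
Solving: λ (I_D1 V_DS2 − I_D2 V_DS1) = I_D2 − I_D1, so λ = (1.51 − 1.06) / (1.06 × 8.42 − 1.51 × 3.76) = 0.45 / 3.25 = 0.139 V⁻¹.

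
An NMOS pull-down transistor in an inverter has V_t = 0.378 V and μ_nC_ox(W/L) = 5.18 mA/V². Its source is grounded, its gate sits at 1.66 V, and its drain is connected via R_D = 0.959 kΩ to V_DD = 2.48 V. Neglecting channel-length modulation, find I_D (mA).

V_GS = V_G = 1.66 V, so V_ov = 1.66 − 0.378 = 1.28 V.
Assume saturation: I_D = ½ k_n V_ov² = 0.5 × 5.18 × 1.28² = 4.26 mA, giving V_DS = V_DD − I_D R_D = 2.48 − 4.26 × 0.959 = -1.6 V.
But -1.6 V < V_ov = 1.28 V, so the device is actually in triode.
In triode I_D = k_n[V_ov V_DS − ½ V_DS²] and I_D = (V_DD − V_DS)/R_D. Equating: 2.48 V_DS² − 7.368 V_DS + 2.48 = 0, giving V_DS = 0.387 V (the root below V_ov).
I_D = (2.48 − 0.387) / 0.959 = 2.18 mA.

I_D = 2.18 mA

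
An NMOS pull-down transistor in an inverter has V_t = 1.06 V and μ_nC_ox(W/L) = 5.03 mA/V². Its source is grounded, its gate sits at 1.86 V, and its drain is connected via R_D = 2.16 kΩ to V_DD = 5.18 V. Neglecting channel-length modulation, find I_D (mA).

I_D = 1.61 mA

V_GS = V_G = 1.86 V, so V_ov = 1.86 − 1.06 = 0.8 V.
Assume saturation: I_D = ½ k_n V_ov² = 0.5 × 5.03 × 0.8² = 1.61 mA, giving V_DS = V_DD − I_D R_D = 5.18 − 1.61 × 2.16 = 1.7 V.
V_DS = 1.7 V ≥ V_ov = 0.8 V, confirming saturation.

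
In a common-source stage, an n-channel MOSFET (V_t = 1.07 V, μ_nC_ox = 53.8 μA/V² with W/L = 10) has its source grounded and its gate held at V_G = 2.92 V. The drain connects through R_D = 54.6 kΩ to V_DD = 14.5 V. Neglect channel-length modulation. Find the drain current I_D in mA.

V_GS = V_G = 2.92 V, so V_ov = 2.92 − 1.07 = 1.85 V.
k_n = μ_nC_ox · (W/L) = 0.538 mA/V².
Assume saturation: I_D = ½ k_n V_ov² = 0.5 × 0.538 × 1.85² = 0.921 mA, giving V_DS = V_DD − I_D R_D = 14.5 − 0.921 × 54.6 = -35.8 V.
But -35.8 V < V_ov = 1.85 V, so the device is actually in triode.
In triode I_D = k_n[V_ov V_DS − ½ V_DS²] and I_D = (V_DD − V_DS)/R_D. Equating: 14.7 V_DS² − 55.34 V_DS + 14.5 = 0, giving V_DS = 0.283 V (the root below V_ov).
I_D = (14.5 − 0.283) / 54.6 = 0.26 mA.

I_D = 0.260 mA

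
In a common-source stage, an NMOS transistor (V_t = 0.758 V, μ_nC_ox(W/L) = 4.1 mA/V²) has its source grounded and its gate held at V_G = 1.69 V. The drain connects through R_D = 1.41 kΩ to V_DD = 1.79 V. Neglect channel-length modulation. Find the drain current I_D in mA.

I_D = 1.04 mA

V_GS = V_G = 1.69 V, so V_ov = 1.69 − 0.758 = 0.932 V.
Assume saturation: I_D = ½ k_n V_ov² = 0.5 × 4.1 × 0.932² = 1.78 mA, giving V_DS = V_DD − I_D R_D = 1.79 − 1.78 × 1.41 = -0.721 V.
But -0.721 V < V_ov = 0.932 V, so the device is actually in triode.
In triode I_D = k_n[V_ov V_DS − ½ V_DS²] and I_D = (V_DD − V_DS)/R_D. Equating: 2.89 V_DS² − 6.388 V_DS + 1.79 = 0, giving V_DS = 0.329 V (the root below V_ov).
I_D = (1.79 − 0.329) / 1.41 = 1.04 mA.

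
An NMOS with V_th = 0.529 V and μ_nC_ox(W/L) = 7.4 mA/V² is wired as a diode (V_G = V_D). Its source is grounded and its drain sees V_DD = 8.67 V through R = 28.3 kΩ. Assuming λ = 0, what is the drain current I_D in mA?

With gate tied to drain, V_GS = V_DS ≥ V_GS − V_th, so the device is in saturation.
KCL at the drain: ½ k_n (V_GS − V_th)² = (V_DD − V_GS)/R.
Let x = V_GS − 0.529. Then 105 x² + x − 8.141 = 0, giving x = 0.274 V (positive root), so V_GS = 0.803 V.
I_D = (V_DD − V_GS)/R = (8.67 − 0.803) / 28.3 = 0.278 mA.

I_D = 0.278 mA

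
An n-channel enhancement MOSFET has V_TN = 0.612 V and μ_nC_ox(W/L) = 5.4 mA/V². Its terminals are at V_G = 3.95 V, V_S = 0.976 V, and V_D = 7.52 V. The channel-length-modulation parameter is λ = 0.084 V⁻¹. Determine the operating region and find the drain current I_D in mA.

Saturation; I_D = 23.3 mA

V_GS = V_G − V_S = 3.95 − 0.976 = 2.97 V; V_DS = V_D − V_S = 7.52 − 0.976 = 6.54 V.
V_ov = V_GS − V_TN = 2.97 − 0.612 = 2.36 V.
Since V_DS = 6.54 V ≥ V_ov = 2.36 V, the device is in saturation.
I_D = ½ k_n V_ov² (1 + λ V_DS) = 0.5 × 5.4 × 2.36² × (1 + 0.084 × 6.54) = 23.3 mA.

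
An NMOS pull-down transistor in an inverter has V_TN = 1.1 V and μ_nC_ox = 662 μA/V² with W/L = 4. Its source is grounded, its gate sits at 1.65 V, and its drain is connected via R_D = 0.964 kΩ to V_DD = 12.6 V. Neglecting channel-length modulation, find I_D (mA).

V_GS = V_G = 1.65 V, so V_ov = 1.65 − 1.1 = 0.55 V.
k_n = μ_nC_ox · (W/L) = 2.648 mA/V².
Assume saturation: I_D = ½ k_n V_ov² = 0.5 × 2.648 × 0.55² = 0.401 mA, giving V_DS = V_DD − I_D R_D = 12.6 − 0.401 × 0.964 = 12.2 V.
V_DS = 12.2 V ≥ V_ov = 0.55 V, confirming saturation.

I_D = 0.401 mA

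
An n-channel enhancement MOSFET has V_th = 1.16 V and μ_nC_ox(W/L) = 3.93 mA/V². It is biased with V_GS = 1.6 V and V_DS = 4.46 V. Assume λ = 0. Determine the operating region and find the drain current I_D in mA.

V_ov = V_GS − V_th = 1.6 − 1.16 = 0.44 V.
Since V_DS = 4.46 V ≥ V_ov = 0.44 V, the device is in saturation.
I_D = ½ k_n V_ov² = 0.5 × 3.93 × 0.44² = 0.38 mA.

Saturation; I_D = 0.380 mA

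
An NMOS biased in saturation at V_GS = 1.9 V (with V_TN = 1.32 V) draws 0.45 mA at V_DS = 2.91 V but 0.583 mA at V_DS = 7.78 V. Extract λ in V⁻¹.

With V_GS fixed, I_D ∝ (1 + λ V_DS) in saturation, so I_D2/I_D1 = (1 + λ V_DS2)/(1 + λ V_DS1).
0.583/0.45 = 1.296 = (1 + 7.78 λ)/(1 + 2.91 λ).
Solving: λ (I_D1 V_DS2 − I_D2 V_DS1) = I_D2 − I_D1, so λ = (0.583 − 0.45) / (0.45 × 7.78 − 0.583 × 2.91) = 0.133 / 1.8 = 0.0737 V⁻¹.

λ = 0.0737 V⁻¹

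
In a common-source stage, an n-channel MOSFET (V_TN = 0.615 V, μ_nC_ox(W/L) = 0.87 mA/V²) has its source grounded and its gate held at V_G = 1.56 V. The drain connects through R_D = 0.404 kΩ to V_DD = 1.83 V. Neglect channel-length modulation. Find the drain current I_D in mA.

V_GS = V_G = 1.56 V, so V_ov = 1.56 − 0.615 = 0.945 V.
Assume saturation: I_D = ½ k_n V_ov² = 0.5 × 0.87 × 0.945² = 0.388 mA, giving V_DS = V_DD − I_D R_D = 1.83 − 0.388 × 0.404 = 1.67 V.
V_DS = 1.67 V ≥ V_ov = 0.945 V, confirming saturation.

I_D = 0.388 mA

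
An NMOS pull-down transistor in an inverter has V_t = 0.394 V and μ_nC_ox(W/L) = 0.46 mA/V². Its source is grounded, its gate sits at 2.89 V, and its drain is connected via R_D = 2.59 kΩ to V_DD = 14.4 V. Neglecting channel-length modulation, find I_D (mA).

V_GS = V_G = 2.89 V, so V_ov = 2.89 − 0.394 = 2.5 V.
Assume saturation: I_D = ½ k_n V_ov² = 0.5 × 0.46 × 2.5² = 1.43 mA, giving V_DS = V_DD − I_D R_D = 14.4 − 1.43 × 2.59 = 10.7 V.
V_DS = 10.7 V ≥ V_ov = 2.5 V, confirming saturation.

I_D = 1.43 mA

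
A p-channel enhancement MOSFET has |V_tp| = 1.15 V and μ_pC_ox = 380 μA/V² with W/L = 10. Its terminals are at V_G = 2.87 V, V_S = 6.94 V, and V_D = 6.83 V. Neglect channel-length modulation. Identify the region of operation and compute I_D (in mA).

Triode; I_D = 1.20 mA

V_SG = V_S − V_G = 6.94 − 2.87 = 4.07 V; V_SD = V_S − V_D = 6.94 − 6.83 = 0.11 V.
k_p = μ_pC_ox · (W/L) = 3.8 mA/V².
V_ov = V_SG − |V_tp| = 4.07 − 1.15 = 2.92 V.
Since V_SD = 0.11 V < V_ov = 2.92 V, the device is in the triode region.
I_D = k_p [V_ov · V_SD − ½ V_SD²] = 3.8 × [2.92 × 0.11 − 0.5 × 0.11²] = 1.2 mA.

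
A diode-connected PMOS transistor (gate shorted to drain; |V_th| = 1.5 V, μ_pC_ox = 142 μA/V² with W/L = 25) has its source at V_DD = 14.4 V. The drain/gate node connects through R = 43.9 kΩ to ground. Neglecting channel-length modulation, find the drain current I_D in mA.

I_D = 0.285 mA

With gate tied to drain, V_SG = V_SD ≥ V_SG − |V_th|, so the device is in saturation.
k_p = μ_pC_ox · (W/L) = 3.55 mA/V².
KCL at the drain: ½ k_p (V_SG − |V_th|)² = (V_DD − V_SG)/R.
Let x = V_SG − 1.5. Then 77.9 x² + x − 12.9 = 0, giving x = 0.401 V (positive root), so V_SG = 1.9 V.
I_D = (V_DD − V_SG)/R = (14.4 − 1.9) / 43.9 = 0.285 mA.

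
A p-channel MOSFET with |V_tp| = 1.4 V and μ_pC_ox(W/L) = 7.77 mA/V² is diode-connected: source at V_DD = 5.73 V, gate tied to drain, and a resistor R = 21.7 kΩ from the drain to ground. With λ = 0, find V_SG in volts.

V_SG = 1.62 V

With gate tied to drain, V_SG = V_SD ≥ V_SG − |V_tp|, so the device is in saturation.
KCL at the drain: ½ k_p (V_SG − |V_tp|)² = (V_DD − V_SG)/R.
Let x = V_SG − 1.4. Then 84.3 x² + x − 4.33 = 0, giving x = 0.221 V (positive root), so V_SG = 1.62 V.
I_D = (V_DD − V_SG)/R = (5.73 − 1.62) / 21.7 = 0.189 mA.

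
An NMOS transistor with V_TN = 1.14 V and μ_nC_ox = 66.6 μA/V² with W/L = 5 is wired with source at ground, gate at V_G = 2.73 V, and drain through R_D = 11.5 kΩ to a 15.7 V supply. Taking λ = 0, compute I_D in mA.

V_GS = V_G = 2.73 V, so V_ov = 2.73 − 1.14 = 1.59 V.
k_n = μ_nC_ox · (W/L) = 0.333 mA/V².
Assume saturation: I_D = ½ k_n V_ov² = 0.5 × 0.333 × 1.59² = 0.421 mA, giving V_DS = V_DD − I_D R_D = 15.7 − 0.421 × 11.5 = 10.9 V.
V_DS = 10.9 V ≥ V_ov = 1.59 V, confirming saturation.

I_D = 0.421 mA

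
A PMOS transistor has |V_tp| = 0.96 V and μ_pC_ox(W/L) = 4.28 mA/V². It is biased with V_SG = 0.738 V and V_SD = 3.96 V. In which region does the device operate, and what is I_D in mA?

Cutoff; I_D = 0 mA

V_SG = 0.738 V < |V_tp| = 0.96 V, so the transistor is in cutoff.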